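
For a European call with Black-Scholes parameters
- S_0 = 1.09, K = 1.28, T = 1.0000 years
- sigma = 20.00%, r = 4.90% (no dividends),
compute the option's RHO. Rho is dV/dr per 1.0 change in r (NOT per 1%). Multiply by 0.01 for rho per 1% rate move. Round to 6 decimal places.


d1 = -0.4584119085; d2 = -0.6584119085
phi(d1) = 0.3591521112; exp(-qT) = 1.0000000000; exp(-rT) = 0.9521811297
N(d2) = 0.2551367427
Rho = K*T*exp(-rT)*N(d2) = 1.2800 * 1.0000 * 0.9521811297 * 0.2551367427 = 0.310959

Answer: Rho = 0.310959


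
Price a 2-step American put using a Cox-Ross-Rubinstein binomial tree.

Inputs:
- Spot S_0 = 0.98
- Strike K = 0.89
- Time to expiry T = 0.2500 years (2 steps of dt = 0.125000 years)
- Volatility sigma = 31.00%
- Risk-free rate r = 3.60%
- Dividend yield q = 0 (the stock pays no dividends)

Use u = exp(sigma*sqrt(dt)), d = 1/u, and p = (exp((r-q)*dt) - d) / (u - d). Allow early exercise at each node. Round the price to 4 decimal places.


dt = T/N = 0.125000
u = exp(sigma*sqrt(dt)) = 1.115833; d = 1/u = 0.896191
p = (exp((r-q)*dt) - d) / (u - d) = 0.493161
Discount per step: exp(-r*dt) = 0.995510
Stock lattice S(k, i) with i counting down-moves:
  k=0: S(0,0) = 0.9800
  k=1: S(1,0) = 1.0935; S(1,1) = 0.8783
  k=2: S(2,0) = 1.2202; S(2,1) = 0.9800; S(2,2) = 0.7871
Terminal payoffs V(N, i) = max(K - S_T, 0):
  V(2,0) = 0.000000; V(2,1) = 0.000000; V(2,2) = 0.102905
Backward induction: V(k, i) = exp(-r*dt) * [p * V(k+1, i) + (1-p) * V(k+1, i+1)]; then take max(V_cont, immediate exercise) for American.
  V(1,0) = exp(-r*dt) * [p*0.000000 + (1-p)*0.000000] = 0.000000; exercise = 0.000000; V(1,0) = max -> 0.000000
  V(1,1) = exp(-r*dt) * [p*0.000000 + (1-p)*0.102905] = 0.051922; exercise = 0.011733; V(1,1) = max -> 0.051922
  V(0,0) = exp(-r*dt) * [p*0.000000 + (1-p)*0.051922] = 0.026198; exercise = 0.000000; V(0,0) = max -> 0.026198

Answer: Price = V(0,0) = 0.0262


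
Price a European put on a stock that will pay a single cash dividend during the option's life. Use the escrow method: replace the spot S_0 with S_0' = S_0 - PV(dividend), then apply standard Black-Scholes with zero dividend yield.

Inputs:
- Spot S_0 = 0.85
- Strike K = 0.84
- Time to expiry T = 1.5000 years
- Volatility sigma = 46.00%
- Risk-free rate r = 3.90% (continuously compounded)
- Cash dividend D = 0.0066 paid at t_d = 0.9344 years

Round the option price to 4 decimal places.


Answer: Price = 0.1569

Derivation:
PV(D) = D * exp(-r * t_d) = 0.0066 * 0.96421440 = 0.00636382
S_0' = S_0 - PV(D) = 0.8500 - 0.00636382 = 0.84363618
d1 = (ln(S_0'/K) + (r + sigma^2/2)*T) / (sigma*sqrt(T)) = 0.39319538
d2 = d1 - sigma*sqrt(T) = -0.17018726
exp(-rT) = 0.94317824
N(-d1) = 0.34708759; N(-d2) = 0.56756857
P = K * exp(-rT) * N(-d2) - S_0' * N(-d1) = 0.8400 * 0.94317824 * 0.56756857 - 0.84363618 * 0.34708759 = 0.1569


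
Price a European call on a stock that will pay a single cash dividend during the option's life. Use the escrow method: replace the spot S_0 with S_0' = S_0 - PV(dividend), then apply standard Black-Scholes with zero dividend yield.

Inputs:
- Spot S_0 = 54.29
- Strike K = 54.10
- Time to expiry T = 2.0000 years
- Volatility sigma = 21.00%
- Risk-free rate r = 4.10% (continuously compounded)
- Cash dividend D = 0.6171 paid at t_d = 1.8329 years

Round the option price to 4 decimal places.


PV(D) = D * exp(-r * t_d) = 0.6171 * 0.92760536 = 0.57242526
S_0' = S_0 - PV(D) = 54.2900 - 0.57242526 = 53.71757474
d1 = (ln(S_0'/K) + (r + sigma^2/2)*T) / (sigma*sqrt(T)) = 0.40071417
d2 = d1 - sigma*sqrt(T) = 0.10372933
exp(-rT) = 0.92127196
N(d1) = 0.65568471; N(d2) = 0.54130792
C = S_0' * N(d1) - K * exp(-rT) * N(d2) = 53.71757474 * 0.65568471 - 54.1000 * 0.92127196 * 0.54130792 = 8.2426

Answer: Price = 8.2426


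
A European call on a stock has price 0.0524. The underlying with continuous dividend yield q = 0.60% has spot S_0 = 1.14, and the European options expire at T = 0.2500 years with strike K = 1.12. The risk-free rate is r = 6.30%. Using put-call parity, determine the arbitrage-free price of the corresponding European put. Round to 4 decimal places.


Put-call parity: C - P = S_0 * exp(-qT) - K * exp(-rT).
S_0 * exp(-qT) = 1.1400 * 0.99850112 = 1.13829128
K * exp(-rT) = 1.1200 * 0.98437338 = 1.10249819
P = C - S*exp(-qT) + K*exp(-rT)
P = 0.0524 - 1.13829128 + 1.10249819 = 0.0166

Answer: Put price = 0.0166


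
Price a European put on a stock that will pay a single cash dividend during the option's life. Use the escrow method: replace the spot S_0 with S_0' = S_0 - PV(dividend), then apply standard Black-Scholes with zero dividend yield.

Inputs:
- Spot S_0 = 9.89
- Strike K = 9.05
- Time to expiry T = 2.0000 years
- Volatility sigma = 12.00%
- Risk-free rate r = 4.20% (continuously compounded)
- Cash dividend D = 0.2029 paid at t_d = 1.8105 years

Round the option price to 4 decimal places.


PV(D) = D * exp(-r * t_d) = 0.2029 * 0.92677821 = 0.18804330
S_0' = S_0 - PV(D) = 9.8900 - 0.18804330 = 9.70195670
d1 = (ln(S_0'/K) + (r + sigma^2/2)*T) / (sigma*sqrt(T)) = 0.98973046
d2 = d1 - sigma*sqrt(T) = 0.82002484
exp(-rT) = 0.91943126
N(-d1) = 0.16115294; N(-d2) = 0.20610097
P = K * exp(-rT) * N(-d2) - S_0' * N(-d1) = 9.0500 * 0.91943126 * 0.20610097 - 9.70195670 * 0.16115294 = 0.1514

Answer: Price = 0.1514


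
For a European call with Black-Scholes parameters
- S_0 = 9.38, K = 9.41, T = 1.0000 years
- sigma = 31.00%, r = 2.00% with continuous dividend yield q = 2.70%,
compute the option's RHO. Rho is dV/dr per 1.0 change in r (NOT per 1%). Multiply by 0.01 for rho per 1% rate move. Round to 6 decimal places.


Answer: Rho = 3.924532

Derivation:
d1 = 0.1221187401; d2 = -0.1878812599
phi(d1) = 0.3959786329; exp(-qT) = 0.9733612415; exp(-rT) = 0.9801986733
N(d2) = 0.4254848668
Rho = K*T*exp(-rT)*N(d2) = 9.4100 * 1.0000 * 0.9801986733 * 0.4254848668 = 3.924532


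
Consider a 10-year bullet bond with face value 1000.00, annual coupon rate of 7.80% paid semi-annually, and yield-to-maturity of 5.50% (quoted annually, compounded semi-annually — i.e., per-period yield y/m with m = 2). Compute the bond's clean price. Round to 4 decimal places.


Answer: Price = 1175.1134

Derivation:
Coupon per period c = face * coupon_rate / m = 39.000000
Periods per year m = 2; per-period yield y/m = 0.027500
Number of cashflows N = 20
Cashflows (t years, CF_t, discount factor 1/(1+y/m)^(m*t), PV):
  t = 0.5000: CF_t = 39.000000, DF = 0.973236, PV = 37.956204
  t = 1.0000: CF_t = 39.000000, DF = 0.947188, PV = 36.940345
  t = 1.5000: CF_t = 39.000000, DF = 0.921838, PV = 35.951674
  t = 2.0000: CF_t = 39.000000, DF = 0.897166, PV = 34.989464
  t = 2.5000: CF_t = 39.000000, DF = 0.873154, PV = 34.053006
  t = 3.0000: CF_t = 39.000000, DF = 0.849785, PV = 33.141612
  t = 3.5000: CF_t = 39.000000, DF = 0.827041, PV = 32.254610
  t = 4.0000: CF_t = 39.000000, DF = 0.804906, PV = 31.391348
  t = 4.5000: CF_t = 39.000000, DF = 0.783364, PV = 30.551190
  t = 5.0000: CF_t = 39.000000, DF = 0.762398, PV = 29.733518
  t = 5.5000: CF_t = 39.000000, DF = 0.741993, PV = 28.937731
  t = 6.0000: CF_t = 39.000000, DF = 0.722134, PV = 28.163242
  t = 6.5000: CF_t = 39.000000, DF = 0.702807, PV = 27.409481
  t = 7.0000: CF_t = 39.000000, DF = 0.683997, PV = 26.675894
  t = 7.5000: CF_t = 39.000000, DF = 0.665691, PV = 25.961940
  t = 8.0000: CF_t = 39.000000, DF = 0.647874, PV = 25.267095
  t = 8.5000: CF_t = 39.000000, DF = 0.630535, PV = 24.590847
  t = 9.0000: CF_t = 39.000000, DF = 0.613659, PV = 23.932698
  t = 9.5000: CF_t = 39.000000, DF = 0.597235, PV = 23.292163
  t = 10.0000: CF_t = 1039.000000, DF = 0.581251, PV = 603.919338
Price P = sum_t PV_t = 1175.113400


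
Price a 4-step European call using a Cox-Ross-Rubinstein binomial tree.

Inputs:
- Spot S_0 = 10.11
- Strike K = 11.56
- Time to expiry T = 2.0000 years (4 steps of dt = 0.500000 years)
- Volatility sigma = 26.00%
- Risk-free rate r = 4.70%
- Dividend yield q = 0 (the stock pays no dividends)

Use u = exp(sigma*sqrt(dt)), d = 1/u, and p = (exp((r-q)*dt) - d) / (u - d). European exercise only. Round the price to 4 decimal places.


Answer: Price = V(0,0) = 1.3706

Derivation:
dt = T/N = 0.500000
u = exp(sigma*sqrt(dt)) = 1.201833; d = 1/u = 0.832062
p = (exp((r-q)*dt) - d) / (u - d) = 0.518473
Discount per step: exp(-r*dt) = 0.976774
Stock lattice S(k, i) with i counting down-moves:
  k=0: S(0,0) = 10.1100
  k=1: S(1,0) = 12.1505; S(1,1) = 8.4122
  k=2: S(2,0) = 14.6029; S(2,1) = 10.1100; S(2,2) = 6.9994
  k=3: S(3,0) = 17.5503; S(3,1) = 12.1505; S(3,2) = 8.4122; S(3,3) = 5.8240
  k=4: S(4,0) = 21.0925; S(4,1) = 14.6029; S(4,2) = 10.1100; S(4,3) = 6.9994; S(4,4) = 4.8459
Terminal payoffs V(N, i) = max(S_T - K, 0):
  V(4,0) = 9.532470; V(4,1) = 3.042906; V(4,2) = 0.000000; V(4,3) = 0.000000; V(4,4) = 0.000000
Backward induction: V(k, i) = exp(-r*dt) * [p * V(k+1, i) + (1-p) * V(k+1, i+1)].
  V(3,0) = exp(-r*dt) * [p*9.532470 + (1-p)*3.042906] = 6.258745
  V(3,1) = exp(-r*dt) * [p*3.042906 + (1-p)*0.000000] = 1.541021
  V(3,2) = exp(-r*dt) * [p*0.000000 + (1-p)*0.000000] = 0.000000
  V(3,3) = exp(-r*dt) * [p*0.000000 + (1-p)*0.000000] = 0.000000
  V(2,0) = exp(-r*dt) * [p*6.258745 + (1-p)*1.541021] = 3.894429
  V(2,1) = exp(-r*dt) * [p*1.541021 + (1-p)*0.000000] = 0.780420
  V(2,2) = exp(-r*dt) * [p*0.000000 + (1-p)*0.000000] = 0.000000
  V(1,0) = exp(-r*dt) * [p*3.894429 + (1-p)*0.780420] = 2.339323
  V(1,1) = exp(-r*dt) * [p*0.780420 + (1-p)*0.000000] = 0.395229
  V(0,0) = exp(-r*dt) * [p*2.339323 + (1-p)*0.395229] = 1.370598


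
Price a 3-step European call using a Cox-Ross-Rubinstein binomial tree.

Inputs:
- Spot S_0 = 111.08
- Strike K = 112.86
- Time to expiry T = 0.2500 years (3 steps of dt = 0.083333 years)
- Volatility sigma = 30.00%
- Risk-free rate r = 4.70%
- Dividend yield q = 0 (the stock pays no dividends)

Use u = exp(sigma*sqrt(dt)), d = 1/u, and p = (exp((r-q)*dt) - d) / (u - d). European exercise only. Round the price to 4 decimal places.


Answer: Price = V(0,0) = 6.9449

Derivation:
dt = T/N = 0.083333
u = exp(sigma*sqrt(dt)) = 1.090463; d = 1/u = 0.917042
p = (exp((r-q)*dt) - d) / (u - d) = 0.500992
Discount per step: exp(-r*dt) = 0.996091
Stock lattice S(k, i) with i counting down-moves:
  k=0: S(0,0) = 111.0800
  k=1: S(1,0) = 121.1286; S(1,1) = 101.8650
  k=2: S(2,0) = 132.0863; S(2,1) = 111.0800; S(2,2) = 93.4144
  k=3: S(3,0) = 144.0353; S(3,1) = 121.1286; S(3,2) = 101.8650; S(3,3) = 85.6649
Terminal payoffs V(N, i) = max(S_T - K, 0):
  V(3,0) = 31.175282; V(3,1) = 8.268650; V(3,2) = 0.000000; V(3,3) = 0.000000
Backward induction: V(k, i) = exp(-r*dt) * [p * V(k+1, i) + (1-p) * V(k+1, i+1)].
  V(2,0) = exp(-r*dt) * [p*31.175282 + (1-p)*8.268650] = 19.667503
  V(2,1) = exp(-r*dt) * [p*8.268650 + (1-p)*0.000000] = 4.126333
  V(2,2) = exp(-r*dt) * [p*0.000000 + (1-p)*0.000000] = 0.000000
  V(1,0) = exp(-r*dt) * [p*19.667503 + (1-p)*4.126333] = 11.865766
  V(1,1) = exp(-r*dt) * [p*4.126333 + (1-p)*0.000000] = 2.059178
  V(0,0) = exp(-r*dt) * [p*11.865766 + (1-p)*2.059178] = 6.944944


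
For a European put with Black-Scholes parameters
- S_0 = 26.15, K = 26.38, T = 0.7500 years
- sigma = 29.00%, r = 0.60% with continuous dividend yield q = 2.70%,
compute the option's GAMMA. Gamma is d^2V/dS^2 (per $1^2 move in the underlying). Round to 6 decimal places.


Answer: Gamma = 0.059504

Derivation:
d1 = 0.0279936967; d2 = -0.2231536704
phi(d1) = 0.3987859960; exp(-qT) = 0.9799536543; exp(-rT) = 0.9955101098
Gamma = exp(-qT) * phi(d1) / (S * sigma * sqrt(T)) = 0.9799536543 * 0.3987859960 / (26.1500 * 0.2900 * 0.8660254038) = 0.059504


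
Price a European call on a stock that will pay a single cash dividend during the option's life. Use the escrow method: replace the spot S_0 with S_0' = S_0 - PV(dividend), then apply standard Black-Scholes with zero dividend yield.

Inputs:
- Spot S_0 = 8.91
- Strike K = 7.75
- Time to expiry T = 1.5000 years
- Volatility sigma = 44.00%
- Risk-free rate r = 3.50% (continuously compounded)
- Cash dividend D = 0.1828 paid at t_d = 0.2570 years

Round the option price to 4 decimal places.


PV(D) = D * exp(-r * t_d) = 0.1828 * 0.99104533 = 0.18116309
S_0' = S_0 - PV(D) = 8.9100 - 0.18116309 = 8.72883691
d1 = (ln(S_0'/K) + (r + sigma^2/2)*T) / (sigma*sqrt(T)) = 0.58757931
d2 = d1 - sigma*sqrt(T) = 0.04869157
exp(-rT) = 0.94885432
N(d1) = 0.72159265; N(d2) = 0.51941745
C = S_0' * N(d1) - K * exp(-rT) * N(d2) = 8.72883691 * 0.72159265 - 7.7500 * 0.94885432 * 0.51941745 = 2.4791

Answer: Price = 2.4791


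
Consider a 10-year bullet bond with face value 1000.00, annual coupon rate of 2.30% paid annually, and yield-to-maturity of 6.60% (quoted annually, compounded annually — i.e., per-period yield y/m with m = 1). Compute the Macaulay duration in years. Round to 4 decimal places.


Coupon per period c = face * coupon_rate / m = 23.000000
Periods per year m = 1; per-period yield y/m = 0.066000
Number of cashflows N = 10
Cashflows (t years, CF_t, discount factor 1/(1+y/m)^(m*t), PV):
  t = 1.0000: CF_t = 23.000000, DF = 0.938086, PV = 21.575985
  t = 2.0000: CF_t = 23.000000, DF = 0.880006, PV = 20.240136
  t = 3.0000: CF_t = 23.000000, DF = 0.825521, PV = 18.986994
  t = 4.0000: CF_t = 23.000000, DF = 0.774410, PV = 17.811439
  t = 5.0000: CF_t = 23.000000, DF = 0.726464, PV = 16.708667
  t = 6.0000: CF_t = 23.000000, DF = 0.681486, PV = 15.674172
  t = 7.0000: CF_t = 23.000000, DF = 0.639292, PV = 14.703726
  t = 8.0000: CF_t = 23.000000, DF = 0.599711, PV = 13.793364
  t = 9.0000: CF_t = 23.000000, DF = 0.562581, PV = 12.939366
  t = 10.0000: CF_t = 1023.000000, DF = 0.527750, PV = 539.887891
Price P = sum_t PV_t = 692.321741
Macaulay numerator sum_t t * PV_t:
  t * PV_t at t = 1.0000: 21.575985
  t * PV_t at t = 2.0000: 40.480272
  t * PV_t at t = 3.0000: 56.960983
  t * PV_t at t = 4.0000: 71.245758
  t * PV_t at t = 5.0000: 83.543337
  t * PV_t at t = 6.0000: 94.045032
  t * PV_t at t = 7.0000: 102.926082
  t * PV_t at t = 8.0000: 110.346912
  t * PV_t at t = 9.0000: 116.454293
  t * PV_t at t = 10.0000: 5398.878909
Macaulay duration D = (sum_t t * PV_t) / P = 6096.457563 / 692.321741 = 8.805816

Answer: Macaulay duration = 8.8058 years


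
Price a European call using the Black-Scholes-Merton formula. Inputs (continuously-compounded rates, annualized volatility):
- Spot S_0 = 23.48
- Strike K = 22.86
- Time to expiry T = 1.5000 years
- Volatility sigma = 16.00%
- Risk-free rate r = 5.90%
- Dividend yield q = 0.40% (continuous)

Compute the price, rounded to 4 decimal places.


d1 = (ln(S/K) + (r - q + 0.5*sigma^2) * T) / (sigma * sqrt(T)) = 0.65554641
d2 = d1 - sigma * sqrt(T) = 0.45958723
exp(-rT) = 0.91530311; exp(-qT) = 0.99401796
C = S_0 * exp(-qT) * N(d1) - K * exp(-rT) * N(d2)
N(d1) = 0.74394199; N(d2) = 0.67709374
C = 23.4800 * 0.99401796 * 0.74394199 - 22.8600 * 0.91530311 * 0.67709374 = 3.1959

Answer: Price = 3.1959


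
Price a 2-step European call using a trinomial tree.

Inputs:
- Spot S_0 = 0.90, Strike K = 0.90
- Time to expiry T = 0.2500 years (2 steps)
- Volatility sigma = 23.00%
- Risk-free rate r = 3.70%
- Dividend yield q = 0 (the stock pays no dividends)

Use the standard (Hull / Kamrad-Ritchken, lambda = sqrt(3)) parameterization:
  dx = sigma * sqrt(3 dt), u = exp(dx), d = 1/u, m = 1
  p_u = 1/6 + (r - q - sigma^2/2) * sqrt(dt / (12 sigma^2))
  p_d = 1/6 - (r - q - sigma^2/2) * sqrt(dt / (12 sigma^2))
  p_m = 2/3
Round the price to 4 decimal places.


Answer: Price = V(0,0) = 0.0393

Derivation:
dt = T/N = 0.125000; dx = sigma*sqrt(3*dt) = 0.140846
u = exp(dx) = 1.151247; d = 1/u = 0.868623
p_u = 0.171348, p_m = 0.666667, p_d = 0.161985
Discount per step: exp(-r*dt) = 0.995386
Stock lattice S(k, j) with j the centered position index:
  k=0: S(0,+0) = 0.9000
  k=1: S(1,-1) = 0.7818; S(1,+0) = 0.9000; S(1,+1) = 1.0361
  k=2: S(2,-2) = 0.6791; S(2,-1) = 0.7818; S(2,+0) = 0.9000; S(2,+1) = 1.0361; S(2,+2) = 1.1928
Terminal payoffs V(N, j) = max(S_T - K, 0):
  V(2,-2) = 0.000000; V(2,-1) = 0.000000; V(2,+0) = 0.000000; V(2,+1) = 0.136122; V(2,+2) = 0.292833
Backward induction: V(k, j) = exp(-r*dt) * [p_u * V(k+1, j+1) + p_m * V(k+1, j) + p_d * V(k+1, j-1)]
  V(1,-1) = exp(-r*dt) * [p_u*0.000000 + p_m*0.000000 + p_d*0.000000] = 0.000000
  V(1,+0) = exp(-r*dt) * [p_u*0.136122 + p_m*0.000000 + p_d*0.000000] = 0.023217
  V(1,+1) = exp(-r*dt) * [p_u*0.292833 + p_m*0.136122 + p_d*0.000000] = 0.140274
  V(0,+0) = exp(-r*dt) * [p_u*0.140274 + p_m*0.023217 + p_d*0.000000] = 0.039331


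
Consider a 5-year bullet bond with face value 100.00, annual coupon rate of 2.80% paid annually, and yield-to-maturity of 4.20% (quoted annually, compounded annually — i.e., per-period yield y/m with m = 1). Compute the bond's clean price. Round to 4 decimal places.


Coupon per period c = face * coupon_rate / m = 2.800000
Periods per year m = 1; per-period yield y/m = 0.042000
Number of cashflows N = 5
Cashflows (t years, CF_t, discount factor 1/(1+y/m)^(m*t), PV):
  t = 1.0000: CF_t = 2.800000, DF = 0.959693, PV = 2.687140
  t = 2.0000: CF_t = 2.800000, DF = 0.921010, PV = 2.578829
  t = 3.0000: CF_t = 2.800000, DF = 0.883887, PV = 2.474884
  t = 4.0000: CF_t = 2.800000, DF = 0.848260, PV = 2.375129
  t = 5.0000: CF_t = 102.800000, DF = 0.814069, PV = 83.686329
Price P = sum_t PV_t = 93.802312

Answer: Price = 93.8023


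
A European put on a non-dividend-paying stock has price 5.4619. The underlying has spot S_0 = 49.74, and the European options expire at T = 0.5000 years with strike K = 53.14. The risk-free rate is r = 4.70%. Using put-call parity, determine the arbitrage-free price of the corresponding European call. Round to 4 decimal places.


Answer: Call price = 3.2961

Derivation:
Put-call parity: C - P = S_0 * exp(-qT) - K * exp(-rT).
S_0 * exp(-qT) = 49.7400 * 1.00000000 = 49.74000000
K * exp(-rT) = 53.1400 * 0.97677397 = 51.90576901
C = P + S*exp(-qT) - K*exp(-rT)
C = 5.4619 + 49.74000000 - 51.90576901 = 3.2961


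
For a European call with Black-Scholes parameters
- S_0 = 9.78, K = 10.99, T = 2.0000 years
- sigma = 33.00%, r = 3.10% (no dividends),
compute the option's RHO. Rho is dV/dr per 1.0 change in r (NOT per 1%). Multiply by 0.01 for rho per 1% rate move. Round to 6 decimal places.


Answer: Rho = 7.499181

Derivation:
d1 = 0.1162520310; d2 = -0.3504384446
phi(d1) = 0.3962556083; exp(-qT) = 1.0000000000; exp(-rT) = 0.9398828868
N(d2) = 0.3630048394
Rho = K*T*exp(-rT)*N(d2) = 10.9900 * 2.0000 * 0.9398828868 * 0.3630048394 = 7.499181


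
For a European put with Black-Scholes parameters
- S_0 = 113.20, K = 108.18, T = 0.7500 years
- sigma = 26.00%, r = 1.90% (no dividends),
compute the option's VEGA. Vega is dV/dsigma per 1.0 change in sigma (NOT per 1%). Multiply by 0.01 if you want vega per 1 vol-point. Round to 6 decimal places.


Answer: Vega = 36.422683

Derivation:
d1 = 0.3773190937; d2 = 0.1521524887
phi(d1) = 0.3715308478; exp(-qT) = 1.0000000000; exp(-rT) = 0.9858510507
Vega = S * exp(-qT) * phi(d1) * sqrt(T) = 113.2000 * 1.0000000000 * 0.3715308478 * 0.8660254038 = 36.422683


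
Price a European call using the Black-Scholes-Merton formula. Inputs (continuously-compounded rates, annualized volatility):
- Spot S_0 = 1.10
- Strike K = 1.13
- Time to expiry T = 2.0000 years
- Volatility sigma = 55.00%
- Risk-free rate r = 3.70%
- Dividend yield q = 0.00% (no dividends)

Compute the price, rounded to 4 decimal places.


d1 = (ln(S/K) + (r - q + 0.5*sigma^2) * T) / (sigma * sqrt(T)) = 0.44945320
d2 = d1 - sigma * sqrt(T) = -0.32836426
exp(-rT) = 0.92867169; exp(-qT) = 1.00000000
C = S_0 * exp(-qT) * N(d1) - K * exp(-rT) * N(d2)
N(d1) = 0.67344762; N(d2) = 0.37131813
C = 1.1000 * 1.00000000 * 0.67344762 - 1.1300 * 0.92867169 * 0.37131813 = 0.3511

Answer: Price = 0.3511


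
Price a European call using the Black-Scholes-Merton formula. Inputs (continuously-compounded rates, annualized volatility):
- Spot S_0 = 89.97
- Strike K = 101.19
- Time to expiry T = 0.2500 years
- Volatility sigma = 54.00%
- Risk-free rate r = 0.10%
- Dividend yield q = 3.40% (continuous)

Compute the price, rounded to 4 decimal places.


Answer: Price = 5.3249

Derivation:
d1 = (ln(S/K) + (r - q + 0.5*sigma^2) * T) / (sigma * sqrt(T)) = -0.33082836
d2 = d1 - sigma * sqrt(T) = -0.60082836
exp(-rT) = 0.99975003; exp(-qT) = 0.99153602
C = S_0 * exp(-qT) * N(d1) - K * exp(-rT) * N(d2)
N(d1) = 0.37038707; N(d2) = 0.27397716
C = 89.9700 * 0.99153602 * 0.37038707 - 101.1900 * 0.99975003 * 0.27397716 = 5.3249


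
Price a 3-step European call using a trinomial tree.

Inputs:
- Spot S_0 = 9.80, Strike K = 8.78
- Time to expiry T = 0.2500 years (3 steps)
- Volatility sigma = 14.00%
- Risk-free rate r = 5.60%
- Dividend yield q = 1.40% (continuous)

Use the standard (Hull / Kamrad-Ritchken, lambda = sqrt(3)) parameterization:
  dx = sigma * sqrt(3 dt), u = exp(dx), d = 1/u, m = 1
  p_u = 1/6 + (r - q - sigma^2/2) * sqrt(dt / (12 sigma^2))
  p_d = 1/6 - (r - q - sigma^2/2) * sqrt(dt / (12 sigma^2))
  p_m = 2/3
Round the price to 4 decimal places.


dt = T/N = 0.083333; dx = sigma*sqrt(3*dt) = 0.070000
u = exp(dx) = 1.072508; d = 1/u = 0.932394
p_u = 0.185833, p_m = 0.666667, p_d = 0.147500
Discount per step: exp(-r*dt) = 0.995344
Stock lattice S(k, j) with j the centered position index:
  k=0: S(0,+0) = 9.8000
  k=1: S(1,-1) = 9.1375; S(1,+0) = 9.8000; S(1,+1) = 10.5106
  k=2: S(2,-2) = 8.5197; S(2,-1) = 9.1375; S(2,+0) = 9.8000; S(2,+1) = 10.5106; S(2,+2) = 11.2727
  k=3: S(3,-3) = 7.9437; S(3,-2) = 8.5197; S(3,-1) = 9.1375; S(3,+0) = 9.8000; S(3,+1) = 10.5106; S(3,+2) = 11.2727; S(3,+3) = 12.0900
Terminal payoffs V(N, j) = max(S_T - K, 0):
  V(3,-3) = 0.000000; V(3,-2) = 0.000000; V(3,-1) = 0.357459; V(3,+0) = 1.020000; V(3,+1) = 1.730580; V(3,+2) = 2.492683; V(3,+3) = 3.310045
Backward induction: V(k, j) = exp(-r*dt) * [p_u * V(k+1, j+1) + p_m * V(k+1, j) + p_d * V(k+1, j-1)]
  V(2,-2) = exp(-r*dt) * [p_u*0.357459 + p_m*0.000000 + p_d*0.000000] = 0.066119
  V(2,-1) = exp(-r*dt) * [p_u*1.020000 + p_m*0.357459 + p_d*0.000000] = 0.425864
  V(2,+0) = exp(-r*dt) * [p_u*1.730580 + p_m*1.020000 + p_d*0.357459] = 1.049416
  V(2,+1) = exp(-r*dt) * [p_u*2.492683 + p_m*1.730580 + p_d*1.020000] = 1.759165
  V(2,+2) = exp(-r*dt) * [p_u*3.310045 + p_m*2.492683 + p_d*1.730580] = 2.520377
  V(1,-1) = exp(-r*dt) * [p_u*1.049416 + p_m*0.425864 + p_d*0.066119] = 0.486403
  V(1,+0) = exp(-r*dt) * [p_u*1.759165 + p_m*1.049416 + p_d*0.425864] = 1.084265
  V(1,+1) = exp(-r*dt) * [p_u*2.520377 + p_m*1.759165 + p_d*1.049416] = 1.787574
  V(0,+0) = exp(-r*dt) * [p_u*1.787574 + p_m*1.084265 + p_d*0.486403] = 1.121533

Answer: Price = V(0,0) = 1.1215


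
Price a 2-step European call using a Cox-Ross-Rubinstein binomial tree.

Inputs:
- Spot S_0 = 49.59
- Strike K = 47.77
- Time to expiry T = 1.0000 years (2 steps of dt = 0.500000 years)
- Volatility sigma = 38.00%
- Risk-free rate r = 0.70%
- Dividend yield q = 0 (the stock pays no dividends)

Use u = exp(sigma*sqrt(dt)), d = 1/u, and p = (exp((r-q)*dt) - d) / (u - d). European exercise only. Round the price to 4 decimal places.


dt = T/N = 0.500000
u = exp(sigma*sqrt(dt)) = 1.308263; d = 1/u = 0.764372
p = (exp((r-q)*dt) - d) / (u - d) = 0.439673
Discount per step: exp(-r*dt) = 0.996506
Stock lattice S(k, i) with i counting down-moves:
  k=0: S(0,0) = 49.5900
  k=1: S(1,0) = 64.8768; S(1,1) = 37.9052
  k=2: S(2,0) = 84.8759; S(2,1) = 49.5900; S(2,2) = 28.9737
Terminal payoffs V(N, i) = max(S_T - K, 0):
  V(2,0) = 37.105914; V(2,1) = 1.820000; V(2,2) = 0.000000
Backward induction: V(k, i) = exp(-r*dt) * [p * V(k+1, i) + (1-p) * V(k+1, i+1)].
  V(1,0) = exp(-r*dt) * [p*37.105914 + (1-p)*1.820000] = 17.273683
  V(1,1) = exp(-r*dt) * [p*1.820000 + (1-p)*0.000000] = 0.797408
  V(0,0) = exp(-r*dt) * [p*17.273683 + (1-p)*0.797408] = 8.013477

Answer: Price = V(0,0) = 8.0135


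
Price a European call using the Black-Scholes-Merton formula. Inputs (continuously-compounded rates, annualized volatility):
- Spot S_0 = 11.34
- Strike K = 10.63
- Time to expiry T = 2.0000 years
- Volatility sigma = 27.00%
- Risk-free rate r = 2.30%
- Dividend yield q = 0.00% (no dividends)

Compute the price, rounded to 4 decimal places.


Answer: Price = 2.2880

Derivation:
d1 = (ln(S/K) + (r - q + 0.5*sigma^2) * T) / (sigma * sqrt(T)) = 0.48071766
d2 = d1 - sigma * sqrt(T) = 0.09887999
exp(-rT) = 0.95504196; exp(-qT) = 1.00000000
C = S_0 * exp(-qT) * N(d1) - K * exp(-rT) * N(d2)
N(d1) = 0.68464141; N(d2) = 0.53938322
C = 11.3400 * 1.00000000 * 0.68464141 - 10.6300 * 0.95504196 * 0.53938322 = 2.2880


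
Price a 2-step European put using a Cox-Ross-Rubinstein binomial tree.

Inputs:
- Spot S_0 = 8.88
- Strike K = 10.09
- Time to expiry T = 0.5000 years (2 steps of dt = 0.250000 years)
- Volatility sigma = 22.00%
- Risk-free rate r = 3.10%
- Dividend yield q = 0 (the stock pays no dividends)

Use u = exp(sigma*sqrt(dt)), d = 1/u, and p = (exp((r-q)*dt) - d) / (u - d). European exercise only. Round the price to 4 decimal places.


Answer: Price = V(0,0) = 1.3024

Derivation:
dt = T/N = 0.250000
u = exp(sigma*sqrt(dt)) = 1.116278; d = 1/u = 0.895834
p = (exp((r-q)*dt) - d) / (u - d) = 0.507821
Discount per step: exp(-r*dt) = 0.992280
Stock lattice S(k, i) with i counting down-moves:
  k=0: S(0,0) = 8.8800
  k=1: S(1,0) = 9.9125; S(1,1) = 7.9550
  k=2: S(2,0) = 11.0652; S(2,1) = 8.8800; S(2,2) = 7.1264
Terminal payoffs V(N, i) = max(K - S_T, 0):
  V(2,0) = 0.000000; V(2,1) = 1.210000; V(2,2) = 2.963633
Backward induction: V(k, i) = exp(-r*dt) * [p * V(k+1, i) + (1-p) * V(k+1, i+1)].
  V(1,0) = exp(-r*dt) * [p*0.000000 + (1-p)*1.210000] = 0.590939
  V(1,1) = exp(-r*dt) * [p*1.210000 + (1-p)*2.963633] = 2.057098
  V(0,0) = exp(-r*dt) * [p*0.590939 + (1-p)*2.057098] = 1.302419


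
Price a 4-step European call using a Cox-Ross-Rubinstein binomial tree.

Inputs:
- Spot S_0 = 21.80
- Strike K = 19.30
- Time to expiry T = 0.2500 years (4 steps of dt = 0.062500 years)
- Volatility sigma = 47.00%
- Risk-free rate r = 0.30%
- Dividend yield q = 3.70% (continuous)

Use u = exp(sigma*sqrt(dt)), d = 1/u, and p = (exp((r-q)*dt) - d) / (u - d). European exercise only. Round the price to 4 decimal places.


dt = T/N = 0.062500
u = exp(sigma*sqrt(dt)) = 1.124682; d = 1/u = 0.889141
p = (exp((r-q)*dt) - d) / (u - d) = 0.461647
Discount per step: exp(-r*dt) = 0.999813
Stock lattice S(k, i) with i counting down-moves:
  k=0: S(0,0) = 21.8000
  k=1: S(1,0) = 24.5181; S(1,1) = 19.3833
  k=2: S(2,0) = 27.5750; S(2,1) = 21.8000; S(2,2) = 17.2344
  k=3: S(3,0) = 31.0131; S(3,1) = 24.5181; S(3,2) = 19.3833; S(3,3) = 15.3238
  k=4: S(4,0) = 34.8799; S(4,1) = 27.5750; S(4,2) = 21.8000; S(4,3) = 17.2344; S(4,4) = 13.6250
Terminal payoffs V(N, i) = max(S_T - K, 0):
  V(4,0) = 15.579873; V(4,1) = 8.275011; V(4,2) = 2.500000; V(4,3) = 0.000000; V(4,4) = 0.000000
Backward induction: V(k, i) = exp(-r*dt) * [p * V(k+1, i) + (1-p) * V(k+1, i+1)].
  V(3,0) = exp(-r*dt) * [p*15.579873 + (1-p)*8.275011] = 11.645092
  V(3,1) = exp(-r*dt) * [p*8.275011 + (1-p)*2.500000] = 5.165045
  V(3,2) = exp(-r*dt) * [p*2.500000 + (1-p)*0.000000] = 1.153900
  V(3,3) = exp(-r*dt) * [p*0.000000 + (1-p)*0.000000] = 0.000000
  V(2,0) = exp(-r*dt) * [p*11.645092 + (1-p)*5.165045] = 8.155007
  V(2,1) = exp(-r*dt) * [p*5.165045 + (1-p)*1.153900] = 3.005068
  V(2,2) = exp(-r*dt) * [p*1.153900 + (1-p)*0.000000] = 0.532594
  V(1,0) = exp(-r*dt) * [p*8.155007 + (1-p)*3.005068] = 5.381511
  V(1,1) = exp(-r*dt) * [p*3.005068 + (1-p)*0.532594] = 1.673689
  V(0,0) = exp(-r*dt) * [p*5.381511 + (1-p)*1.673689] = 3.384757

Answer: Price = V(0,0) = 3.3848


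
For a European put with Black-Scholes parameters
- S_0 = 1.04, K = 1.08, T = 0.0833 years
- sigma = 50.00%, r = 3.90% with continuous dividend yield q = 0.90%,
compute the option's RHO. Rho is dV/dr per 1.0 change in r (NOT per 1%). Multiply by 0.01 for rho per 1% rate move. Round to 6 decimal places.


d1 = -0.1720535804; d2 = -0.3163622773
phi(d1) = 0.3930809336; exp(-qT) = 0.9992505810; exp(-rT) = 0.9967565713
N(-d2) = 0.6241362270
Rho = -K*T*exp(-rT)*N(-d2) = -1.0800 * 0.0833 * 0.9967565713 * 0.6241362270 = -0.055968

Answer: Rho = -0.055968


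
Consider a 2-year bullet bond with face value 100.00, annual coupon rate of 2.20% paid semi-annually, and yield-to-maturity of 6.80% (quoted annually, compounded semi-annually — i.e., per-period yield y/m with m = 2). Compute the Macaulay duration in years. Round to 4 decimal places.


Coupon per period c = face * coupon_rate / m = 1.100000
Periods per year m = 2; per-period yield y/m = 0.034000
Number of cashflows N = 4
Cashflows (t years, CF_t, discount factor 1/(1+y/m)^(m*t), PV):
  t = 0.5000: CF_t = 1.100000, DF = 0.967118, PV = 1.063830
  t = 1.0000: CF_t = 1.100000, DF = 0.935317, PV = 1.028849
  t = 1.5000: CF_t = 1.100000, DF = 0.904562, PV = 0.995018
  t = 2.0000: CF_t = 101.100000, DF = 0.874818, PV = 88.444127
Price P = sum_t PV_t = 91.531824
Macaulay numerator sum_t t * PV_t:
  t * PV_t at t = 0.5000: 0.531915
  t * PV_t at t = 1.0000: 1.028849
  t * PV_t at t = 1.5000: 1.492527
  t * PV_t at t = 2.0000: 176.888254
Macaulay duration D = (sum_t t * PV_t) / P = 179.941546 / 91.531824 = 1.965891

Answer: Macaulay duration = 1.9659 years


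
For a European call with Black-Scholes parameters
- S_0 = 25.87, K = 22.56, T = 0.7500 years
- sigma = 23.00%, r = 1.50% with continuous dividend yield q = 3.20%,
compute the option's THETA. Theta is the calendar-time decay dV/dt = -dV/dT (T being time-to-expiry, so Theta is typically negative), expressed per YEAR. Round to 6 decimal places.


Answer: Theta = -0.646081

Derivation:
d1 = 0.7229081520; d2 = 0.5237223091
phi(d1) = 0.3072060354; exp(-qT) = 0.9762857098; exp(-rT) = 0.9888130446
Theta = -S*exp(-qT)*phi(d1)*sigma/(2*sqrt(T)) - r*K*exp(-rT)*N(d2) + q*S*exp(-qT)*N(d1)
N(d1) = 0.7651318426; N(d2) = 0.6997641517; sqrt(T) = 0.8660254038
Term 1 = -25.8700 * 0.9762857098 * 0.3072060354 * 0.2300 / (2 * 0.8660254038) = -1.0303156900
Term 2 = -0.0150 * 22.5600 * 0.9888130446 * 0.6997641517 = -0.2341511158
Term 3 = 0.0320 * 25.8700 * 0.9762857098 * 0.7651318426 = 0.6183859532
Theta = -1.0303156900 + (-0.2341511158) + (0.6183859532) = -0.646081


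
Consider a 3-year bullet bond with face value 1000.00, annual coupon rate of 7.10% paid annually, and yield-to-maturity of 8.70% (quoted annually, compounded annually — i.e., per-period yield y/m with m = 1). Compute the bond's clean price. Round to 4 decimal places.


Coupon per period c = face * coupon_rate / m = 71.000000
Periods per year m = 1; per-period yield y/m = 0.087000
Number of cashflows N = 3
Cashflows (t years, CF_t, discount factor 1/(1+y/m)^(m*t), PV):
  t = 1.0000: CF_t = 71.000000, DF = 0.919963, PV = 65.317387
  t = 2.0000: CF_t = 71.000000, DF = 0.846332, PV = 60.089593
  t = 3.0000: CF_t = 1071.000000, DF = 0.778595, PV = 833.874779
Price P = sum_t PV_t = 959.281759

Answer: Price = 959.2818


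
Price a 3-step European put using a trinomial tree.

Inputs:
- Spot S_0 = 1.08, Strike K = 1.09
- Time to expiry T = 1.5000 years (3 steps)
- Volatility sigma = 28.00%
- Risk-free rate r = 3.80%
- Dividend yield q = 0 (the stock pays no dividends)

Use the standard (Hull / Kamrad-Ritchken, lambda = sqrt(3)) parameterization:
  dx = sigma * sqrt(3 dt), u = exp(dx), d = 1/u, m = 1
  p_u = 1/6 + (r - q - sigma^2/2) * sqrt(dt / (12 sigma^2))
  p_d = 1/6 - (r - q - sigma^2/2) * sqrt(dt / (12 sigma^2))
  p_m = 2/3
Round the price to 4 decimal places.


Answer: Price = V(0,0) = 0.1085

Derivation:
dt = T/N = 0.500000; dx = sigma*sqrt(3*dt) = 0.342929
u = exp(dx) = 1.409068; d = 1/u = 0.709689
p_u = 0.165792, p_m = 0.666667, p_d = 0.167541
Discount per step: exp(-r*dt) = 0.981179
Stock lattice S(k, j) with j the centered position index:
  k=0: S(0,+0) = 1.0800
  k=1: S(1,-1) = 0.7665; S(1,+0) = 1.0800; S(1,+1) = 1.5218
  k=2: S(2,-2) = 0.5440; S(2,-1) = 0.7665; S(2,+0) = 1.0800; S(2,+1) = 1.5218; S(2,+2) = 2.1443
  k=3: S(3,-3) = 0.3860; S(3,-2) = 0.5440; S(3,-1) = 0.7665; S(3,+0) = 1.0800; S(3,+1) = 1.5218; S(3,+2) = 2.1443; S(3,+3) = 3.0215
Terminal payoffs V(N, j) = max(K - S_T, 0):
  V(3,-3) = 0.703964; V(3,-2) = 0.546049; V(3,-1) = 0.323536; V(3,+0) = 0.010000; V(3,+1) = 0.000000; V(3,+2) = 0.000000; V(3,+3) = 0.000000
Backward induction: V(k, j) = exp(-r*dt) * [p_u * V(k+1, j+1) + p_m * V(k+1, j) + p_d * V(k+1, j-1)]
  V(2,-2) = exp(-r*dt) * [p_u*0.323536 + p_m*0.546049 + p_d*0.703964] = 0.525535
  V(2,-1) = exp(-r*dt) * [p_u*0.010000 + p_m*0.323536 + p_d*0.546049] = 0.303022
  V(2,+0) = exp(-r*dt) * [p_u*0.000000 + p_m*0.010000 + p_d*0.323536] = 0.059727
  V(2,+1) = exp(-r*dt) * [p_u*0.000000 + p_m*0.000000 + p_d*0.010000] = 0.001644
  V(2,+2) = exp(-r*dt) * [p_u*0.000000 + p_m*0.000000 + p_d*0.000000] = 0.000000
  V(1,-1) = exp(-r*dt) * [p_u*0.059727 + p_m*0.303022 + p_d*0.525535] = 0.294320
  V(1,+0) = exp(-r*dt) * [p_u*0.001644 + p_m*0.059727 + p_d*0.303022] = 0.089149
  V(1,+1) = exp(-r*dt) * [p_u*0.000000 + p_m*0.001644 + p_d*0.059727] = 0.010894
  V(0,+0) = exp(-r*dt) * [p_u*0.010894 + p_m*0.089149 + p_d*0.294320] = 0.108469


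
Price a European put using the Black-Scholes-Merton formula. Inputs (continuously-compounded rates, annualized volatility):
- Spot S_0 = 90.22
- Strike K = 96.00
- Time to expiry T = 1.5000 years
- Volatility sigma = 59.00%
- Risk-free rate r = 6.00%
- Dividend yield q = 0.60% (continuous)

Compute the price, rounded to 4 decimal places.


Answer: Price = 24.1601

Derivation:
d1 = (ln(S/K) + (r - q + 0.5*sigma^2) * T) / (sigma * sqrt(T)) = 0.38745937
d2 = d1 - sigma * sqrt(T) = -0.33514010
exp(-rT) = 0.91393119; exp(-qT) = 0.99104038
P = K * exp(-rT) * N(-d2) - S_0 * exp(-qT) * N(-d1)
N(-d1) = 0.34920808; N(-d2) = 0.63124030
P = 96.0000 * 0.91393119 * 0.63124030 - 90.2200 * 0.99104038 * 0.34920808 = 24.1601


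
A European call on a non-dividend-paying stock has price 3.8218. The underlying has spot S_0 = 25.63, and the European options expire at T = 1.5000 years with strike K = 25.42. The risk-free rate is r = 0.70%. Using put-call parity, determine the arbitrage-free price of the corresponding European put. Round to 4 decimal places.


Put-call parity: C - P = S_0 * exp(-qT) - K * exp(-rT).
S_0 * exp(-qT) = 25.6300 * 1.00000000 = 25.63000000
K * exp(-rT) = 25.4200 * 0.98955493 = 25.15448639
P = C - S*exp(-qT) + K*exp(-rT)
P = 3.8218 - 25.63000000 + 25.15448639 = 3.3463

Answer: Put price = 3.3463


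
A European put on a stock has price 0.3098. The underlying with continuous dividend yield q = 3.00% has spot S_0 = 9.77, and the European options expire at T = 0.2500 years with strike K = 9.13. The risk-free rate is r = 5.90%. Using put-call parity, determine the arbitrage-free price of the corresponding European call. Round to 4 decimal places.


Put-call parity: C - P = S_0 * exp(-qT) - K * exp(-rT).
S_0 * exp(-qT) = 9.7700 * 0.99252805 = 9.69699910
K * exp(-rT) = 9.1300 * 0.98535825 = 8.99632081
C = P + S*exp(-qT) - K*exp(-rT)
C = 0.3098 + 9.69699910 - 8.99632081 = 1.0105

Answer: Call price = 1.0105


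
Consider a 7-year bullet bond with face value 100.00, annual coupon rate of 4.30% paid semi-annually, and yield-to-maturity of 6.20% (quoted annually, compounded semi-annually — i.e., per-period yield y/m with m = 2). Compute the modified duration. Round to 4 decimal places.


Coupon per period c = face * coupon_rate / m = 2.150000
Periods per year m = 2; per-period yield y/m = 0.031000
Number of cashflows N = 14
Cashflows (t years, CF_t, discount factor 1/(1+y/m)^(m*t), PV):
  t = 0.5000: CF_t = 2.150000, DF = 0.969932, PV = 2.085354
  t = 1.0000: CF_t = 2.150000, DF = 0.940768, PV = 2.022652
  t = 1.5000: CF_t = 2.150000, DF = 0.912481, PV = 1.961835
  t = 2.0000: CF_t = 2.150000, DF = 0.885045, PV = 1.902847
  t = 2.5000: CF_t = 2.150000, DF = 0.858434, PV = 1.845632
  t = 3.0000: CF_t = 2.150000, DF = 0.832622, PV = 1.790138
  t = 3.5000: CF_t = 2.150000, DF = 0.807587, PV = 1.736312
  t = 4.0000: CF_t = 2.150000, DF = 0.783305, PV = 1.684105
  t = 4.5000: CF_t = 2.150000, DF = 0.759752, PV = 1.633467
  t = 5.0000: CF_t = 2.150000, DF = 0.736908, PV = 1.584352
  t = 5.5000: CF_t = 2.150000, DF = 0.714751, PV = 1.536714
  t = 6.0000: CF_t = 2.150000, DF = 0.693260, PV = 1.490509
  t = 6.5000: CF_t = 2.150000, DF = 0.672415, PV = 1.445692
  t = 7.0000: CF_t = 102.150000, DF = 0.652197, PV = 66.621907
Price P = sum_t PV_t = 89.341516
First compute Macaulay numerator sum_t t * PV_t:
  t * PV_t at t = 0.5000: 1.042677
  t * PV_t at t = 1.0000: 2.022652
  t * PV_t at t = 1.5000: 2.942752
  t * PV_t at t = 2.0000: 3.805693
  t * PV_t at t = 2.5000: 4.614080
  t * PV_t at t = 3.0000: 5.370413
  t * PV_t at t = 3.5000: 6.077093
  t * PV_t at t = 4.0000: 6.736420
  t * PV_t at t = 4.5000: 7.350603
  t * PV_t at t = 5.0000: 7.921762
  t * PV_t at t = 5.5000: 8.451929
  t * PV_t at t = 6.0000: 8.943051
  t * PV_t at t = 6.5000: 9.396999
  t * PV_t at t = 7.0000: 466.353346
Macaulay duration D = 541.029471 / 89.341516 = 6.055745
Modified duration = D / (1 + y/m) = 6.055745 / (1 + 0.031000) = 5.873662

Answer: Modified duration = 5.8737


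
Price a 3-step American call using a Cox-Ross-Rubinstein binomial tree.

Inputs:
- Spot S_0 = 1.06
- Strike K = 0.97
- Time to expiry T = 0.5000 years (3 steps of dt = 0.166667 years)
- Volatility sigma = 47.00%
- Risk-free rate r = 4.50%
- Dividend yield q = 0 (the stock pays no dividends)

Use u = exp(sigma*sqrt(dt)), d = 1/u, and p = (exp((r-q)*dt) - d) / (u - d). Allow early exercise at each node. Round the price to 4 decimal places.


dt = T/N = 0.166667
u = exp(sigma*sqrt(dt)) = 1.211521; d = 1/u = 0.825409
p = (exp((r-q)*dt) - d) / (u - d) = 0.471675
Discount per step: exp(-r*dt) = 0.992528
Stock lattice S(k, i) with i counting down-moves:
  k=0: S(0,0) = 1.0600
  k=1: S(1,0) = 1.2842; S(1,1) = 0.8749
  k=2: S(2,0) = 1.5559; S(2,1) = 1.0600; S(2,2) = 0.7222
  k=3: S(3,0) = 1.8849; S(3,1) = 1.2842; S(3,2) = 0.8749; S(3,3) = 0.5961
Terminal payoffs V(N, i) = max(S_T - K, 0):
  V(3,0) = 0.914946; V(3,1) = 0.314212; V(3,2) = 0.000000; V(3,3) = 0.000000
Backward induction: V(k, i) = exp(-r*dt) * [p * V(k+1, i) + (1-p) * V(k+1, i+1)]; then take max(V_cont, immediate exercise) for American.
  V(2,0) = exp(-r*dt) * [p*0.914946 + (1-p)*0.314212] = 0.593098; exercise = 0.585850; V(2,0) = max -> 0.593098
  V(2,1) = exp(-r*dt) * [p*0.314212 + (1-p)*0.000000] = 0.147099; exercise = 0.090000; V(2,1) = max -> 0.147099
  V(2,2) = exp(-r*dt) * [p*0.000000 + (1-p)*0.000000] = 0.000000; exercise = 0.000000; V(2,2) = max -> 0.000000
  V(1,0) = exp(-r*dt) * [p*0.593098 + (1-p)*0.147099] = 0.354795; exercise = 0.314212; V(1,0) = max -> 0.354795
  V(1,1) = exp(-r*dt) * [p*0.147099 + (1-p)*0.000000] = 0.068864; exercise = 0.000000; V(1,1) = max -> 0.068864
  V(0,0) = exp(-r*dt) * [p*0.354795 + (1-p)*0.068864] = 0.202208; exercise = 0.090000; V(0,0) = max -> 0.202208

Answer: Price = V(0,0) = 0.2022


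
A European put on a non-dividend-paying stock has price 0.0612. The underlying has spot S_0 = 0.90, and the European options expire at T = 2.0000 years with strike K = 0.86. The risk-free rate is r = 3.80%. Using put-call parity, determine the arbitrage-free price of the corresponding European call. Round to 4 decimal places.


Answer: Call price = 0.1641

Derivation:
Put-call parity: C - P = S_0 * exp(-qT) - K * exp(-rT).
S_0 * exp(-qT) = 0.9000 * 1.00000000 = 0.90000000
K * exp(-rT) = 0.8600 * 0.92681621 = 0.79706194
C = P + S*exp(-qT) - K*exp(-rT)
C = 0.0612 + 0.90000000 - 0.79706194 = 0.1641


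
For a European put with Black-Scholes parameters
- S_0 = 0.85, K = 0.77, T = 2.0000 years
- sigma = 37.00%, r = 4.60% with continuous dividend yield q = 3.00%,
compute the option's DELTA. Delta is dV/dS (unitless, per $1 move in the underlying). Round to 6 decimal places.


d1 = 0.5116889062; d2 = -0.0115701118
phi(d1) = 0.3499897882; exp(-qT) = 0.9417645336; exp(-rT) = 0.9121051495
N(-d1) = 0.3044343758
Delta = -exp(-qT) * N(-d1) = -0.9417645336 * 0.3044343758 = -0.286705

Answer: Delta = -0.286705


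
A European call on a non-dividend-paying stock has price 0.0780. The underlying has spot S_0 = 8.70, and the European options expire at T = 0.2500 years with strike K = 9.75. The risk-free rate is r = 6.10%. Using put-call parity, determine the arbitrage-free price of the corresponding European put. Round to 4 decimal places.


Answer: Put price = 0.9804

Derivation:
Put-call parity: C - P = S_0 * exp(-qT) - K * exp(-rT).
S_0 * exp(-qT) = 8.7000 * 1.00000000 = 8.70000000
K * exp(-rT) = 9.7500 * 0.98486569 = 9.60244050
P = C - S*exp(-qT) + K*exp(-rT)
P = 0.0780 - 8.70000000 + 9.60244050 = 0.9804
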